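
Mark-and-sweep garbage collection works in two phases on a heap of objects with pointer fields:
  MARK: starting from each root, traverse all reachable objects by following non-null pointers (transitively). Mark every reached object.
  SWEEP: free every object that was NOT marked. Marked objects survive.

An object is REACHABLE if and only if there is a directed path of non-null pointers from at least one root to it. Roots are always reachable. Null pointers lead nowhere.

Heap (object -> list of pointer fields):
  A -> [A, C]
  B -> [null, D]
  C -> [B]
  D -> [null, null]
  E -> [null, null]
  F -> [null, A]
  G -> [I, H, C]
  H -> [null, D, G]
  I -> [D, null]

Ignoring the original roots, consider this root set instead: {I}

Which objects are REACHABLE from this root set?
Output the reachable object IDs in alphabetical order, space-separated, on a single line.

Answer: D I

Derivation:
Roots: I
Mark I: refs=D null, marked=I
Mark D: refs=null null, marked=D I
Unmarked (collected): A B C E F G H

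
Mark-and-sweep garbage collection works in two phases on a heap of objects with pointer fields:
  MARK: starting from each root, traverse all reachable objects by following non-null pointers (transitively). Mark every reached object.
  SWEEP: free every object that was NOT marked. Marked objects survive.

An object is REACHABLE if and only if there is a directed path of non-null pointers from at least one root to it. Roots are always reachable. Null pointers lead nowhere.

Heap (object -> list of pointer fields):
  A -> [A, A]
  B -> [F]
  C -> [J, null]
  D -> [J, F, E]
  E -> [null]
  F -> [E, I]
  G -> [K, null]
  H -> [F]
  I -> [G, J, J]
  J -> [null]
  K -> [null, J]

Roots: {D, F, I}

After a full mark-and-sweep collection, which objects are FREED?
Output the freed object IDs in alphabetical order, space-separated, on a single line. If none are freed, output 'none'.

Answer: A B C H

Derivation:
Roots: D F I
Mark D: refs=J F E, marked=D
Mark F: refs=E I, marked=D F
Mark I: refs=G J J, marked=D F I
Mark J: refs=null, marked=D F I J
Mark E: refs=null, marked=D E F I J
Mark G: refs=K null, marked=D E F G I J
Mark K: refs=null J, marked=D E F G I J K
Unmarked (collected): A B C H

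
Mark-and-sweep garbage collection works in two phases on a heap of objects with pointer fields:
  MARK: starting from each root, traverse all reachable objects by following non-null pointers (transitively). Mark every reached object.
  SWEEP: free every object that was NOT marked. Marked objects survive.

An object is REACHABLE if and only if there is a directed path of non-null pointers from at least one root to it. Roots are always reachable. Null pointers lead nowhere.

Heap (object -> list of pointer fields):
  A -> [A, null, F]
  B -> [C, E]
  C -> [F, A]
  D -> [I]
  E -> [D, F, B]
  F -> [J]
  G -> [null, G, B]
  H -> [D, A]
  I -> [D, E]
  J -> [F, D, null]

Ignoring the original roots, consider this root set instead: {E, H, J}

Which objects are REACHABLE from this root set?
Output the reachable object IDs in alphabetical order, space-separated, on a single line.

Answer: A B C D E F H I J

Derivation:
Roots: E H J
Mark E: refs=D F B, marked=E
Mark H: refs=D A, marked=E H
Mark J: refs=F D null, marked=E H J
Mark D: refs=I, marked=D E H J
Mark F: refs=J, marked=D E F H J
Mark B: refs=C E, marked=B D E F H J
Mark A: refs=A null F, marked=A B D E F H J
Mark I: refs=D E, marked=A B D E F H I J
Mark C: refs=F A, marked=A B C D E F H I J
Unmarked (collected): G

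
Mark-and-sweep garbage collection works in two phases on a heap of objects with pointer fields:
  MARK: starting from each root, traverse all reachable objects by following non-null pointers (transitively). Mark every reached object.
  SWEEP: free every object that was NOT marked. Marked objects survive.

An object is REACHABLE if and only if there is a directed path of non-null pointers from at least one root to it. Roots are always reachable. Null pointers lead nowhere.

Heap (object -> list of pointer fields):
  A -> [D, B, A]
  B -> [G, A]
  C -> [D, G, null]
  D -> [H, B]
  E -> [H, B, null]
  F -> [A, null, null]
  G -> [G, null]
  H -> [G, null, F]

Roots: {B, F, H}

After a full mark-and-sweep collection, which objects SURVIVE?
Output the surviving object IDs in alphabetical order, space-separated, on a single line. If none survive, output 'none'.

Answer: A B D F G H

Derivation:
Roots: B F H
Mark B: refs=G A, marked=B
Mark F: refs=A null null, marked=B F
Mark H: refs=G null F, marked=B F H
Mark G: refs=G null, marked=B F G H
Mark A: refs=D B A, marked=A B F G H
Mark D: refs=H B, marked=A B D F G H
Unmarked (collected): C E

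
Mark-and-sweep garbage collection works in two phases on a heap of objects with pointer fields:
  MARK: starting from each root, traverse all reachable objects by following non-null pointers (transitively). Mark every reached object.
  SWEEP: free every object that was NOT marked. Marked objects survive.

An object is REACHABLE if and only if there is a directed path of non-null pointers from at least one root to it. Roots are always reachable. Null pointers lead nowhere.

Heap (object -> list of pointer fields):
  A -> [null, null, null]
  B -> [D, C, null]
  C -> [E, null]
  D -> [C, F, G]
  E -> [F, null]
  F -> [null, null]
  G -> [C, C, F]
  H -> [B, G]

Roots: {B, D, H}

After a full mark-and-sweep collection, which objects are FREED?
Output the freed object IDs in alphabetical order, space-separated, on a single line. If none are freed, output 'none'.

Roots: B D H
Mark B: refs=D C null, marked=B
Mark D: refs=C F G, marked=B D
Mark H: refs=B G, marked=B D H
Mark C: refs=E null, marked=B C D H
Mark F: refs=null null, marked=B C D F H
Mark G: refs=C C F, marked=B C D F G H
Mark E: refs=F null, marked=B C D E F G H
Unmarked (collected): A

Answer: A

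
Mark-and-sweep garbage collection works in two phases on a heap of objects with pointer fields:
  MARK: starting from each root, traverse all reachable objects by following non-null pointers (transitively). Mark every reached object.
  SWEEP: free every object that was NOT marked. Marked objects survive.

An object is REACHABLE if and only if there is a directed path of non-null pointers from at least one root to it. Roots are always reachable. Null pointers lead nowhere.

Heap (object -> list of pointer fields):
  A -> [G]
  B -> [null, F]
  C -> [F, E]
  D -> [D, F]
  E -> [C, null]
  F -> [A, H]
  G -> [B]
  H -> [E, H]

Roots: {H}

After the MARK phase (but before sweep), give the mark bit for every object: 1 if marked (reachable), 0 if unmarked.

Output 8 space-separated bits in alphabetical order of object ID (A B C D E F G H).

Answer: 1 1 1 0 1 1 1 1

Derivation:
Roots: H
Mark H: refs=E H, marked=H
Mark E: refs=C null, marked=E H
Mark C: refs=F E, marked=C E H
Mark F: refs=A H, marked=C E F H
Mark A: refs=G, marked=A C E F H
Mark G: refs=B, marked=A C E F G H
Mark B: refs=null F, marked=A B C E F G H
Unmarked (collected): D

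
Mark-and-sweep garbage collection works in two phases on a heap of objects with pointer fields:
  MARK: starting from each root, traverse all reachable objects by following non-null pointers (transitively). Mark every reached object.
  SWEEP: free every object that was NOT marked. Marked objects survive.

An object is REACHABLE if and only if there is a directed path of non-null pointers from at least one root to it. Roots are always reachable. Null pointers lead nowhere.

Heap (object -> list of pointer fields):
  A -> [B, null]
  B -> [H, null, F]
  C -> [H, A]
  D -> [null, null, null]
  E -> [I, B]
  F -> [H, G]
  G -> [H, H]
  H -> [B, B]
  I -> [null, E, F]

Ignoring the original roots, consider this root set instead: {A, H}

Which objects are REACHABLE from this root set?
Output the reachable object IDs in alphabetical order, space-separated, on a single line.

Roots: A H
Mark A: refs=B null, marked=A
Mark H: refs=B B, marked=A H
Mark B: refs=H null F, marked=A B H
Mark F: refs=H G, marked=A B F H
Mark G: refs=H H, marked=A B F G H
Unmarked (collected): C D E I

Answer: A B F G H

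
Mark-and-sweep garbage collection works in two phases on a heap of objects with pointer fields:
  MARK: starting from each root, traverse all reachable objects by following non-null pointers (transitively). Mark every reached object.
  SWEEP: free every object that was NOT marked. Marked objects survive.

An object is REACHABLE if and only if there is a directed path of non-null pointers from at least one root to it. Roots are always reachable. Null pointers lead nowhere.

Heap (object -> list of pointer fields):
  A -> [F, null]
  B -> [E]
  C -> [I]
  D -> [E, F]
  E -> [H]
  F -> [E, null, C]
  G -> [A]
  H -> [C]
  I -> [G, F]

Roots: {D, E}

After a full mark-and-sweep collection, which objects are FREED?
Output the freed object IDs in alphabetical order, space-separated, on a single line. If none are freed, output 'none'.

Roots: D E
Mark D: refs=E F, marked=D
Mark E: refs=H, marked=D E
Mark F: refs=E null C, marked=D E F
Mark H: refs=C, marked=D E F H
Mark C: refs=I, marked=C D E F H
Mark I: refs=G F, marked=C D E F H I
Mark G: refs=A, marked=C D E F G H I
Mark A: refs=F null, marked=A C D E F G H I
Unmarked (collected): B

Answer: B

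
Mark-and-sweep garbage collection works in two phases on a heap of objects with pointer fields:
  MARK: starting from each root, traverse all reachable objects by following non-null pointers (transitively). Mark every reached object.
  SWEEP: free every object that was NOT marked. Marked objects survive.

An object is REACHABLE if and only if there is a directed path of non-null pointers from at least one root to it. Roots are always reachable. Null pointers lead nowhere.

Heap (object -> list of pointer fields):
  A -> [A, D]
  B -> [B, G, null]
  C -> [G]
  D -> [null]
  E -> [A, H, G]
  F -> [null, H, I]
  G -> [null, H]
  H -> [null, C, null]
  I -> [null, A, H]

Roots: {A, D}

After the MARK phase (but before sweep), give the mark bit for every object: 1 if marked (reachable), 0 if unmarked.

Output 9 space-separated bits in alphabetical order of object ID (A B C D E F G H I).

Roots: A D
Mark A: refs=A D, marked=A
Mark D: refs=null, marked=A D
Unmarked (collected): B C E F G H I

Answer: 1 0 0 1 0 0 0 0 0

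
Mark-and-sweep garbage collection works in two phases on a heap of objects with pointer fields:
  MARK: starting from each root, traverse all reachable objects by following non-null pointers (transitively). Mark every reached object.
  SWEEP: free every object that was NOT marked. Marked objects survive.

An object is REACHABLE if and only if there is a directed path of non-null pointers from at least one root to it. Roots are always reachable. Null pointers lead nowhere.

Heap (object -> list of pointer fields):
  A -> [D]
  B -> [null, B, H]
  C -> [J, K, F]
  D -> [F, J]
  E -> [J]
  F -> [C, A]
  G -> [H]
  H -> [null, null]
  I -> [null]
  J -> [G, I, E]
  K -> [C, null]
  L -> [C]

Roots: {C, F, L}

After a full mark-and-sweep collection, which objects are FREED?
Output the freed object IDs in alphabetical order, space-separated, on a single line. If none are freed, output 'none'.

Roots: C F L
Mark C: refs=J K F, marked=C
Mark F: refs=C A, marked=C F
Mark L: refs=C, marked=C F L
Mark J: refs=G I E, marked=C F J L
Mark K: refs=C null, marked=C F J K L
Mark A: refs=D, marked=A C F J K L
Mark G: refs=H, marked=A C F G J K L
Mark I: refs=null, marked=A C F G I J K L
Mark E: refs=J, marked=A C E F G I J K L
Mark D: refs=F J, marked=A C D E F G I J K L
Mark H: refs=null null, marked=A C D E F G H I J K L
Unmarked (collected): B

Answer: B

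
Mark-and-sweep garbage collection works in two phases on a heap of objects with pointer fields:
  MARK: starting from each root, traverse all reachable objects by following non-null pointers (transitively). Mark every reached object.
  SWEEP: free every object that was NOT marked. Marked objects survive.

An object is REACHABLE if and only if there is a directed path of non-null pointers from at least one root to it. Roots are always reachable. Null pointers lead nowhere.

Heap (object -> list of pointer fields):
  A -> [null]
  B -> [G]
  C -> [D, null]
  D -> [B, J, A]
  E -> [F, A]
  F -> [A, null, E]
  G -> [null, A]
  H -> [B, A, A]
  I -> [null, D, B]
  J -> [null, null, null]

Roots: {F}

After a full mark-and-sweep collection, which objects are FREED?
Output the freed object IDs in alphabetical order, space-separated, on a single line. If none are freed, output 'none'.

Roots: F
Mark F: refs=A null E, marked=F
Mark A: refs=null, marked=A F
Mark E: refs=F A, marked=A E F
Unmarked (collected): B C D G H I J

Answer: B C D G H I J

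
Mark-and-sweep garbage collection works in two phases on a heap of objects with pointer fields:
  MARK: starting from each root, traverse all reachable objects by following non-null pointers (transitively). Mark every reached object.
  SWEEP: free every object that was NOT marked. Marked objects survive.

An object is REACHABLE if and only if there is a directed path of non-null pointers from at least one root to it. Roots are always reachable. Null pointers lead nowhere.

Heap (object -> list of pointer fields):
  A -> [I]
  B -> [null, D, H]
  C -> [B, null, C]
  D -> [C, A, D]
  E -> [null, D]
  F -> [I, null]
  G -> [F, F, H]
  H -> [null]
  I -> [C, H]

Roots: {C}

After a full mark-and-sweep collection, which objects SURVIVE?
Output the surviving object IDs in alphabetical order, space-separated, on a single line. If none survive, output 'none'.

Answer: A B C D H I

Derivation:
Roots: C
Mark C: refs=B null C, marked=C
Mark B: refs=null D H, marked=B C
Mark D: refs=C A D, marked=B C D
Mark H: refs=null, marked=B C D H
Mark A: refs=I, marked=A B C D H
Mark I: refs=C H, marked=A B C D H I
Unmarked (collected): E F G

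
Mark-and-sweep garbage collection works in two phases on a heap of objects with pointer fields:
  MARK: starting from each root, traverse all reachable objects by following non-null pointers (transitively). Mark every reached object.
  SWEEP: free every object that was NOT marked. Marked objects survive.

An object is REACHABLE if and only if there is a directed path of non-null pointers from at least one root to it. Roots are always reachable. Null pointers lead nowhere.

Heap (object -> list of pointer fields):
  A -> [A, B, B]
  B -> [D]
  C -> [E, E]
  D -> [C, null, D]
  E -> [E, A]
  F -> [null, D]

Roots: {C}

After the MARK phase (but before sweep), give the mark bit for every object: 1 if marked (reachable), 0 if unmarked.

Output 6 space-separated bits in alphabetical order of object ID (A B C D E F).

Roots: C
Mark C: refs=E E, marked=C
Mark E: refs=E A, marked=C E
Mark A: refs=A B B, marked=A C E
Mark B: refs=D, marked=A B C E
Mark D: refs=C null D, marked=A B C D E
Unmarked (collected): F

Answer: 1 1 1 1 1 0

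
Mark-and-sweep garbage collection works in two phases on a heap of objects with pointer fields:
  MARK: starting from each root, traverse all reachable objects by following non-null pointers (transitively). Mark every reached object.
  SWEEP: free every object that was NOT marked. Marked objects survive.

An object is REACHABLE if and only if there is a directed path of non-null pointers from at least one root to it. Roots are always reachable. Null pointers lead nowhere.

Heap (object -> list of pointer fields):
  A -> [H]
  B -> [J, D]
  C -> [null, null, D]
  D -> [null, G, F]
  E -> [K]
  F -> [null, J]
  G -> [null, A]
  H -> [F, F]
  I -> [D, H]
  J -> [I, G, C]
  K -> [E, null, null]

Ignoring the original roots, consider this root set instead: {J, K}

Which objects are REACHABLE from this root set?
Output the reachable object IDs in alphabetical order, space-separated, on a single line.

Roots: J K
Mark J: refs=I G C, marked=J
Mark K: refs=E null null, marked=J K
Mark I: refs=D H, marked=I J K
Mark G: refs=null A, marked=G I J K
Mark C: refs=null null D, marked=C G I J K
Mark E: refs=K, marked=C E G I J K
Mark D: refs=null G F, marked=C D E G I J K
Mark H: refs=F F, marked=C D E G H I J K
Mark A: refs=H, marked=A C D E G H I J K
Mark F: refs=null J, marked=A C D E F G H I J K
Unmarked (collected): B

Answer: A C D E F G H I J K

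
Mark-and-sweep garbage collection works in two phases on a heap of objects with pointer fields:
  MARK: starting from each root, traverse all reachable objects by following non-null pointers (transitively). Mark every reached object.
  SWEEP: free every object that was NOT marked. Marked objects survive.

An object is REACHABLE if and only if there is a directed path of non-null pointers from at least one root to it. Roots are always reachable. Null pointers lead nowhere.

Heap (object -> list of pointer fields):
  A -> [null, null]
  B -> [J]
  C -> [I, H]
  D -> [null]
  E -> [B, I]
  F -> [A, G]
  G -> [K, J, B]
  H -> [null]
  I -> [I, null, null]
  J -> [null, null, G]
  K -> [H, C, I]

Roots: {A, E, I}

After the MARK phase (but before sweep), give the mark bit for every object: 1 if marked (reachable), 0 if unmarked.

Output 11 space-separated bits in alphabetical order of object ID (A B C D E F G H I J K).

Roots: A E I
Mark A: refs=null null, marked=A
Mark E: refs=B I, marked=A E
Mark I: refs=I null null, marked=A E I
Mark B: refs=J, marked=A B E I
Mark J: refs=null null G, marked=A B E I J
Mark G: refs=K J B, marked=A B E G I J
Mark K: refs=H C I, marked=A B E G I J K
Mark H: refs=null, marked=A B E G H I J K
Mark C: refs=I H, marked=A B C E G H I J K
Unmarked (collected): D F

Answer: 1 1 1 0 1 0 1 1 1 1 1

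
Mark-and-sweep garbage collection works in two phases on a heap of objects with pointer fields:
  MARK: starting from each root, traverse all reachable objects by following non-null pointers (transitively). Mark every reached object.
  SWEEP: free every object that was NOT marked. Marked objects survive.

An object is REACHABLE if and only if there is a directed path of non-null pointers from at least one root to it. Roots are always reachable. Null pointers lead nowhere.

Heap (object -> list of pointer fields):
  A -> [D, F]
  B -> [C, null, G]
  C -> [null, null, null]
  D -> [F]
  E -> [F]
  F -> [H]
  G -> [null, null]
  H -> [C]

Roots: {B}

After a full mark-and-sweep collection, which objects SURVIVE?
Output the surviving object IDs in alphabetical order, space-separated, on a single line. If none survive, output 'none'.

Roots: B
Mark B: refs=C null G, marked=B
Mark C: refs=null null null, marked=B C
Mark G: refs=null null, marked=B C G
Unmarked (collected): A D E F H

Answer: B C G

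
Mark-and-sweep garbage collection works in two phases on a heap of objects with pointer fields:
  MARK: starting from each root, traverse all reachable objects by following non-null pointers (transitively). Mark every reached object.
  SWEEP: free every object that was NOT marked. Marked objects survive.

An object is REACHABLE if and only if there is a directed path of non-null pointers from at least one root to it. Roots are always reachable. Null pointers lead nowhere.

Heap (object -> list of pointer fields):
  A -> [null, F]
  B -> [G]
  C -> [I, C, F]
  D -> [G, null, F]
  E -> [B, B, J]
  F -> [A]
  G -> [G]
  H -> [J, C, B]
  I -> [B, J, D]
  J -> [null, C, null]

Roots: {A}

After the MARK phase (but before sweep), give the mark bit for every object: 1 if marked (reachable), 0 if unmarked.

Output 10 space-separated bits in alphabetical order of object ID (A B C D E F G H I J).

Answer: 1 0 0 0 0 1 0 0 0 0

Derivation:
Roots: A
Mark A: refs=null F, marked=A
Mark F: refs=A, marked=A F
Unmarked (collected): B C D E G H I J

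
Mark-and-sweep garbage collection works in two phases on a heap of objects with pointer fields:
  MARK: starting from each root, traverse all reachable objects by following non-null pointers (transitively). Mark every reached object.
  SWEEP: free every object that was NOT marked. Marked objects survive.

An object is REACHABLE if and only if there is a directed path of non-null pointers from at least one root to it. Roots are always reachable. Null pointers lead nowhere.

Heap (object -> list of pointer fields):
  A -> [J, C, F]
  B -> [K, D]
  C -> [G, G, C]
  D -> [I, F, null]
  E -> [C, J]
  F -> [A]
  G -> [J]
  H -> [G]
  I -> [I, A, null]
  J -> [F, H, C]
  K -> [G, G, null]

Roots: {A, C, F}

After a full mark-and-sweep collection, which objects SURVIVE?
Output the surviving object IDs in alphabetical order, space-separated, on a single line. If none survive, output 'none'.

Answer: A C F G H J

Derivation:
Roots: A C F
Mark A: refs=J C F, marked=A
Mark C: refs=G G C, marked=A C
Mark F: refs=A, marked=A C F
Mark J: refs=F H C, marked=A C F J
Mark G: refs=J, marked=A C F G J
Mark H: refs=G, marked=A C F G H J
Unmarked (collected): B D E I K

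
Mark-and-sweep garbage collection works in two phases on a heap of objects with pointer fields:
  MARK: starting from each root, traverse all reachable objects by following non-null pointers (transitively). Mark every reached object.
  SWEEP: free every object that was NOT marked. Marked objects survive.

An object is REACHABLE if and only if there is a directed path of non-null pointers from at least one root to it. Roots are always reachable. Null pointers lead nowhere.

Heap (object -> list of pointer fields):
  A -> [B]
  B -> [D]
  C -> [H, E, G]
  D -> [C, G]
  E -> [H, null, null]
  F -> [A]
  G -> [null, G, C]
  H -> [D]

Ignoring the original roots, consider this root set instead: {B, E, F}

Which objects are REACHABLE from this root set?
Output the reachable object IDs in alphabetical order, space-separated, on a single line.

Answer: A B C D E F G H

Derivation:
Roots: B E F
Mark B: refs=D, marked=B
Mark E: refs=H null null, marked=B E
Mark F: refs=A, marked=B E F
Mark D: refs=C G, marked=B D E F
Mark H: refs=D, marked=B D E F H
Mark A: refs=B, marked=A B D E F H
Mark C: refs=H E G, marked=A B C D E F H
Mark G: refs=null G C, marked=A B C D E F G H
Unmarked (collected): (none)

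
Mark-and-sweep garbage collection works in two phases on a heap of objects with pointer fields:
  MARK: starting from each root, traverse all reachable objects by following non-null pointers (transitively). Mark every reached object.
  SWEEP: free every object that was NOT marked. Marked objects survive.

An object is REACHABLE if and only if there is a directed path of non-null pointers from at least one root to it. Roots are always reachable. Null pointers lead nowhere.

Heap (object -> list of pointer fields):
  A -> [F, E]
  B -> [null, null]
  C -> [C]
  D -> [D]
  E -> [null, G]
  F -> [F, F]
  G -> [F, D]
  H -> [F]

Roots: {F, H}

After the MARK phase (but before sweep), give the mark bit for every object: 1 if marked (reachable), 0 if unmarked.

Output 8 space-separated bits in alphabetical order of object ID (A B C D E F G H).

Roots: F H
Mark F: refs=F F, marked=F
Mark H: refs=F, marked=F H
Unmarked (collected): A B C D E G

Answer: 0 0 0 0 0 1 0 1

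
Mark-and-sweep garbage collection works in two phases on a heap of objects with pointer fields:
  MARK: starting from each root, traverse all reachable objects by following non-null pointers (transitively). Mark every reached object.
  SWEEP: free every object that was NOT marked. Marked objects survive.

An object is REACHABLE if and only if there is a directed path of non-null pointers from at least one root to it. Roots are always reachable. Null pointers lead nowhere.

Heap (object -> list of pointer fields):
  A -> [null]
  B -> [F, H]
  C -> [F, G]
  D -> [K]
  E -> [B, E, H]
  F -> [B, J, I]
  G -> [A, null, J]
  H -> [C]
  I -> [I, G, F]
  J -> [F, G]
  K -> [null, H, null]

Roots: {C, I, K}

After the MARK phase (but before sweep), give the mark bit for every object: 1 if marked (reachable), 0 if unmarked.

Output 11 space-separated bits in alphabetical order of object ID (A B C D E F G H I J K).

Answer: 1 1 1 0 0 1 1 1 1 1 1

Derivation:
Roots: C I K
Mark C: refs=F G, marked=C
Mark I: refs=I G F, marked=C I
Mark K: refs=null H null, marked=C I K
Mark F: refs=B J I, marked=C F I K
Mark G: refs=A null J, marked=C F G I K
Mark H: refs=C, marked=C F G H I K
Mark B: refs=F H, marked=B C F G H I K
Mark J: refs=F G, marked=B C F G H I J K
Mark A: refs=null, marked=A B C F G H I J K
Unmarked (collected): D E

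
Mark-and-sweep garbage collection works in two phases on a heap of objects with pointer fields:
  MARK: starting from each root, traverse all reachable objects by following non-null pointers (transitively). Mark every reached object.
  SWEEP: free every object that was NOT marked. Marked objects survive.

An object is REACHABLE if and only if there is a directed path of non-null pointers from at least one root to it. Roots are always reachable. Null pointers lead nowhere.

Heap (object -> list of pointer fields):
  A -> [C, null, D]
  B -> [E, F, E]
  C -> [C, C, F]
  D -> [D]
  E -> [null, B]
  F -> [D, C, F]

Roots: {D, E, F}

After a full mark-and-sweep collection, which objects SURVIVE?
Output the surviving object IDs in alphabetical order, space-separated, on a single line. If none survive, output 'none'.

Roots: D E F
Mark D: refs=D, marked=D
Mark E: refs=null B, marked=D E
Mark F: refs=D C F, marked=D E F
Mark B: refs=E F E, marked=B D E F
Mark C: refs=C C F, marked=B C D E F
Unmarked (collected): A

Answer: B C D E F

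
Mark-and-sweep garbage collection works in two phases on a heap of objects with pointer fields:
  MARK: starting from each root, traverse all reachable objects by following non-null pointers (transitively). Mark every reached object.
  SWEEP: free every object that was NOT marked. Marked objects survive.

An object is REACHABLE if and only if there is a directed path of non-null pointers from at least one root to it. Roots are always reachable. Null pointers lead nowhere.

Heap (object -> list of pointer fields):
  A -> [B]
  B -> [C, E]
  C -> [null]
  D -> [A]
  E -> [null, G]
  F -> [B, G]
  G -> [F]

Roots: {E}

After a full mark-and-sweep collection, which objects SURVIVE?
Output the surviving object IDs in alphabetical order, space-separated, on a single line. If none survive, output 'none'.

Answer: B C E F G

Derivation:
Roots: E
Mark E: refs=null G, marked=E
Mark G: refs=F, marked=E G
Mark F: refs=B G, marked=E F G
Mark B: refs=C E, marked=B E F G
Mark C: refs=null, marked=B C E F G
Unmarked (collected): A D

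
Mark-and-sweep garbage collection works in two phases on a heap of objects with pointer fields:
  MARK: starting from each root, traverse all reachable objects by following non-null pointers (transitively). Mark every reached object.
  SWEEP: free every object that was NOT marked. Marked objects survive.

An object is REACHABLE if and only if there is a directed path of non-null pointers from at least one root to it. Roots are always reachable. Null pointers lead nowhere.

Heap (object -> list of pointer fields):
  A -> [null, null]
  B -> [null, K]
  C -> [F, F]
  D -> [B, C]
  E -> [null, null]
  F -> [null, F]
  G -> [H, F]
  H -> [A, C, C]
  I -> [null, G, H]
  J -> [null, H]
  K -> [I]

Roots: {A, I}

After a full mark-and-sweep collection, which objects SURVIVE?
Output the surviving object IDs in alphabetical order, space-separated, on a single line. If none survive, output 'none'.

Answer: A C F G H I

Derivation:
Roots: A I
Mark A: refs=null null, marked=A
Mark I: refs=null G H, marked=A I
Mark G: refs=H F, marked=A G I
Mark H: refs=A C C, marked=A G H I
Mark F: refs=null F, marked=A F G H I
Mark C: refs=F F, marked=A C F G H I
Unmarked (collected): B D E J K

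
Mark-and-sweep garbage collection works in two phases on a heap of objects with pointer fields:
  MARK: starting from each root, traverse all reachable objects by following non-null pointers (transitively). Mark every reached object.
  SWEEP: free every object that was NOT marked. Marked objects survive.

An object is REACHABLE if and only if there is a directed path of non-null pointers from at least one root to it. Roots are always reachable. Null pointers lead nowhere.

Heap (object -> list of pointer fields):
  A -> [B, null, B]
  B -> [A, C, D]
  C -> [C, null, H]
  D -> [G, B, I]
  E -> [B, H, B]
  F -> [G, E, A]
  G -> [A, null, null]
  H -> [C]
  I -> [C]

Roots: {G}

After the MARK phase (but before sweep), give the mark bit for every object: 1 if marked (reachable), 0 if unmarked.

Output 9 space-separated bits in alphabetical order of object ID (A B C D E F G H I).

Roots: G
Mark G: refs=A null null, marked=G
Mark A: refs=B null B, marked=A G
Mark B: refs=A C D, marked=A B G
Mark C: refs=C null H, marked=A B C G
Mark D: refs=G B I, marked=A B C D G
Mark H: refs=C, marked=A B C D G H
Mark I: refs=C, marked=A B C D G H I
Unmarked (collected): E F

Answer: 1 1 1 1 0 0 1 1 1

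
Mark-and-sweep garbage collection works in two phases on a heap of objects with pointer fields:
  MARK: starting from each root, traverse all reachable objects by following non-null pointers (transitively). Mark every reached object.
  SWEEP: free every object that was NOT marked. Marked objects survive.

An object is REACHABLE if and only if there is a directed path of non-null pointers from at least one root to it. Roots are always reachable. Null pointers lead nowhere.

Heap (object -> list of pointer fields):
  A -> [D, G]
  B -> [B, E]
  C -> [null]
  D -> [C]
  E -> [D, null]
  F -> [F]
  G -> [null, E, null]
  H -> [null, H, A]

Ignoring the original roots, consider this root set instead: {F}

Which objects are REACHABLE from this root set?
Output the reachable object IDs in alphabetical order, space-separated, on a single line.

Answer: F

Derivation:
Roots: F
Mark F: refs=F, marked=F
Unmarked (collected): A B C D E G H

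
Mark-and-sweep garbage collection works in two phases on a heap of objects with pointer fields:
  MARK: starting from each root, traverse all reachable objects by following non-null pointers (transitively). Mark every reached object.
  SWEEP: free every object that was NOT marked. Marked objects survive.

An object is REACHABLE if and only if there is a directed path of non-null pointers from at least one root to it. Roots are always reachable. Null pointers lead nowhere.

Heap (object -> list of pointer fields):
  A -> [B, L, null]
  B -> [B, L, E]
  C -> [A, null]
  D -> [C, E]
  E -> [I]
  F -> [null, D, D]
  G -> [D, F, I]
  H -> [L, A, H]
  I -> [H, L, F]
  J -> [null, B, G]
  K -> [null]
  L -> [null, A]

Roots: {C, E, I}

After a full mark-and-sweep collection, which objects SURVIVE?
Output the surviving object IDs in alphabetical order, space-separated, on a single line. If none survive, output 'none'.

Answer: A B C D E F H I L

Derivation:
Roots: C E I
Mark C: refs=A null, marked=C
Mark E: refs=I, marked=C E
Mark I: refs=H L F, marked=C E I
Mark A: refs=B L null, marked=A C E I
Mark H: refs=L A H, marked=A C E H I
Mark L: refs=null A, marked=A C E H I L
Mark F: refs=null D D, marked=A C E F H I L
Mark B: refs=B L E, marked=A B C E F H I L
Mark D: refs=C E, marked=A B C D E F H I L
Unmarked (collected): G J K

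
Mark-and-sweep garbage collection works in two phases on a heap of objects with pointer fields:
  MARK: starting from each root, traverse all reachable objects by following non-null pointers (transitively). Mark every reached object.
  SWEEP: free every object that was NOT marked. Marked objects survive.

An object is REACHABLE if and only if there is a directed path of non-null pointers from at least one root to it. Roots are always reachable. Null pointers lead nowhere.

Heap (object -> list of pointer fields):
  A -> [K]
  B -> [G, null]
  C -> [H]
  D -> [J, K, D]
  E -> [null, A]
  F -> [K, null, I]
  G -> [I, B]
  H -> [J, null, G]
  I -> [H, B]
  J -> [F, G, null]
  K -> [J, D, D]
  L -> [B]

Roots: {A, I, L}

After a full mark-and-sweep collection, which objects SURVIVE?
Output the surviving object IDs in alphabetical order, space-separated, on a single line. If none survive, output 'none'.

Answer: A B D F G H I J K L

Derivation:
Roots: A I L
Mark A: refs=K, marked=A
Mark I: refs=H B, marked=A I
Mark L: refs=B, marked=A I L
Mark K: refs=J D D, marked=A I K L
Mark H: refs=J null G, marked=A H I K L
Mark B: refs=G null, marked=A B H I K L
Mark J: refs=F G null, marked=A B H I J K L
Mark D: refs=J K D, marked=A B D H I J K L
Mark G: refs=I B, marked=A B D G H I J K L
Mark F: refs=K null I, marked=A B D F G H I J K L
Unmarked (collected): C E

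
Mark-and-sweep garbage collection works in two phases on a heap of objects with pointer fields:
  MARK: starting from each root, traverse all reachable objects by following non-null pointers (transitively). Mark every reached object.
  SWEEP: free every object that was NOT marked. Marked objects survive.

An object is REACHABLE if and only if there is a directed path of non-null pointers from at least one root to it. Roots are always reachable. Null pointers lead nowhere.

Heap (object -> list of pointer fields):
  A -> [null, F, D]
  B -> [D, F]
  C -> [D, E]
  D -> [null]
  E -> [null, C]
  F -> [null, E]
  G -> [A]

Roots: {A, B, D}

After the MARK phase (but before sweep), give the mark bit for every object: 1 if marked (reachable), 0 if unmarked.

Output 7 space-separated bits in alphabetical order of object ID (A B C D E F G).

Answer: 1 1 1 1 1 1 0

Derivation:
Roots: A B D
Mark A: refs=null F D, marked=A
Mark B: refs=D F, marked=A B
Mark D: refs=null, marked=A B D
Mark F: refs=null E, marked=A B D F
Mark E: refs=null C, marked=A B D E F
Mark C: refs=D E, marked=A B C D E F
Unmarked (collected): G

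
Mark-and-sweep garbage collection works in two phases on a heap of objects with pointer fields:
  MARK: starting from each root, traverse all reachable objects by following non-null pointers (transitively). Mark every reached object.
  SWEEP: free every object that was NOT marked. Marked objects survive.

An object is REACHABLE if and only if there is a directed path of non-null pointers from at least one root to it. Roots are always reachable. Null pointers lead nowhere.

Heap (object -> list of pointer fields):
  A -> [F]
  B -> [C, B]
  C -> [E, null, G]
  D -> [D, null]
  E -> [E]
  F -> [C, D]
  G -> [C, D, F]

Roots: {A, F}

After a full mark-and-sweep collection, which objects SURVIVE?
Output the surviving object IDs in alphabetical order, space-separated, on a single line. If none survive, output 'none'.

Roots: A F
Mark A: refs=F, marked=A
Mark F: refs=C D, marked=A F
Mark C: refs=E null G, marked=A C F
Mark D: refs=D null, marked=A C D F
Mark E: refs=E, marked=A C D E F
Mark G: refs=C D F, marked=A C D E F G
Unmarked (collected): B

Answer: A C D E F G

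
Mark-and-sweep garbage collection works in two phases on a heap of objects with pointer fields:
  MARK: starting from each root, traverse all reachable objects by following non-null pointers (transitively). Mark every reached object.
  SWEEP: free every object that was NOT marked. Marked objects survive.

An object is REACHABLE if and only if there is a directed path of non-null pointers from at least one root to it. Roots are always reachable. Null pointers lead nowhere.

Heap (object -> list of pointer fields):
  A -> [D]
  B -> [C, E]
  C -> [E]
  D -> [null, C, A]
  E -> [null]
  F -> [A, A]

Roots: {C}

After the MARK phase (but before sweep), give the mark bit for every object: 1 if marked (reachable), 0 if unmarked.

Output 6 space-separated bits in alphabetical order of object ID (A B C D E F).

Roots: C
Mark C: refs=E, marked=C
Mark E: refs=null, marked=C E
Unmarked (collected): A B D F

Answer: 0 0 1 0 1 0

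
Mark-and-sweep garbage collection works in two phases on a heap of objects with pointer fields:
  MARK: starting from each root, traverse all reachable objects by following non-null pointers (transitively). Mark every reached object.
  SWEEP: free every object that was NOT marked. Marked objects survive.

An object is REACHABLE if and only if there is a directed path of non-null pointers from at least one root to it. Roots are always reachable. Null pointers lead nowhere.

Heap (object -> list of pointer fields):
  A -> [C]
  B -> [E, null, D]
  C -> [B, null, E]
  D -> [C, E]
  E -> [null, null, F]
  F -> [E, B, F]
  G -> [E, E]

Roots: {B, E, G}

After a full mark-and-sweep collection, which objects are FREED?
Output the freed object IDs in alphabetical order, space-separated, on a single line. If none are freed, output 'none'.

Roots: B E G
Mark B: refs=E null D, marked=B
Mark E: refs=null null F, marked=B E
Mark G: refs=E E, marked=B E G
Mark D: refs=C E, marked=B D E G
Mark F: refs=E B F, marked=B D E F G
Mark C: refs=B null E, marked=B C D E F G
Unmarked (collected): A

Answer: A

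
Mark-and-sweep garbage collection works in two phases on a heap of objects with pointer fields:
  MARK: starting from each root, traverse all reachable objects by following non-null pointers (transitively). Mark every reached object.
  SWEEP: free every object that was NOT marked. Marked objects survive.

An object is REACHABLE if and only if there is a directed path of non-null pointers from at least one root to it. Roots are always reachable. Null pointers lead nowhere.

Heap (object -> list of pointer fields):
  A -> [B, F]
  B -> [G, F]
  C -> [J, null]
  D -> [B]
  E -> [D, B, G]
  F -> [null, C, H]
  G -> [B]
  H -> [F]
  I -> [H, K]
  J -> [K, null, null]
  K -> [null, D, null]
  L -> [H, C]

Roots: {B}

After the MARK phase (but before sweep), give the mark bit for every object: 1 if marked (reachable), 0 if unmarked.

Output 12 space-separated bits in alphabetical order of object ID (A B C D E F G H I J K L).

Answer: 0 1 1 1 0 1 1 1 0 1 1 0

Derivation:
Roots: B
Mark B: refs=G F, marked=B
Mark G: refs=B, marked=B G
Mark F: refs=null C H, marked=B F G
Mark C: refs=J null, marked=B C F G
Mark H: refs=F, marked=B C F G H
Mark J: refs=K null null, marked=B C F G H J
Mark K: refs=null D null, marked=B C F G H J K
Mark D: refs=B, marked=B C D F G H J K
Unmarked (collected): A E I L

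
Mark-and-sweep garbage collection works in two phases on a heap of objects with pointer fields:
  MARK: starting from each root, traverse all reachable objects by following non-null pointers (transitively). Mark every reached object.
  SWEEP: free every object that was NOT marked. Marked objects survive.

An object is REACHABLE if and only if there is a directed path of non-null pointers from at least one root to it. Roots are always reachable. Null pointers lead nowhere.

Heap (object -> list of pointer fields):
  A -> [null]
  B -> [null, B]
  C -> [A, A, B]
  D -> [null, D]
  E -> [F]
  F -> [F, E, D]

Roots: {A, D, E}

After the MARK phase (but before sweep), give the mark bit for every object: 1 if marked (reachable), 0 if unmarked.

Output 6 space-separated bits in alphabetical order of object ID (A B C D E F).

Roots: A D E
Mark A: refs=null, marked=A
Mark D: refs=null D, marked=A D
Mark E: refs=F, marked=A D E
Mark F: refs=F E D, marked=A D E F
Unmarked (collected): B C

Answer: 1 0 0 1 1 1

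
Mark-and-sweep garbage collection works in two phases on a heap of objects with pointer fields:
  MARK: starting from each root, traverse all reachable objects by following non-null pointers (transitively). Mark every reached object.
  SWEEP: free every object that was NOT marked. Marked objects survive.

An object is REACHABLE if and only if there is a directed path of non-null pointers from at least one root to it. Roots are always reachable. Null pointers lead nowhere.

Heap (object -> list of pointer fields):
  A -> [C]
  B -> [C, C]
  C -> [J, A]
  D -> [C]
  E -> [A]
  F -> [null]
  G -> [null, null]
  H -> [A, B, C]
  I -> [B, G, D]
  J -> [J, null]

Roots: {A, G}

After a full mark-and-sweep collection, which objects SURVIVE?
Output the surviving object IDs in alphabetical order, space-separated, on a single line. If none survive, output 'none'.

Answer: A C G J

Derivation:
Roots: A G
Mark A: refs=C, marked=A
Mark G: refs=null null, marked=A G
Mark C: refs=J A, marked=A C G
Mark J: refs=J null, marked=A C G J
Unmarked (collected): B D E F H I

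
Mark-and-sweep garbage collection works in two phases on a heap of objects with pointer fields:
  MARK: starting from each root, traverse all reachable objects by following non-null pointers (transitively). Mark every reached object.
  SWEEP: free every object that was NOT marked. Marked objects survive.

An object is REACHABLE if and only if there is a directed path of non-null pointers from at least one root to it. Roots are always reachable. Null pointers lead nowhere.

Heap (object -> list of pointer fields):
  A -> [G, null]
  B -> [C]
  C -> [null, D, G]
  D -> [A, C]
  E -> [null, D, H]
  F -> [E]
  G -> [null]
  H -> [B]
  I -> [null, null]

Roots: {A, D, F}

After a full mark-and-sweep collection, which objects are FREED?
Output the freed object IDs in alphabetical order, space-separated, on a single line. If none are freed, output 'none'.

Roots: A D F
Mark A: refs=G null, marked=A
Mark D: refs=A C, marked=A D
Mark F: refs=E, marked=A D F
Mark G: refs=null, marked=A D F G
Mark C: refs=null D G, marked=A C D F G
Mark E: refs=null D H, marked=A C D E F G
Mark H: refs=B, marked=A C D E F G H
Mark B: refs=C, marked=A B C D E F G H
Unmarked (collected): I

Answer: I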